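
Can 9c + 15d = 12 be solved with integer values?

Step 1: Compute gcd(9, 15).
gcd(9, 15) = 3

Step 2: Check divisibility.
Does 3 divide 12? 12 = 3 x 4, so yes.

By the theorem on linear Diophantine equations, 9c + 15d = 12 has integer solutions if and only if gcd(9, 15) divides 12. Since 3 | 12, solutions exist.

Yes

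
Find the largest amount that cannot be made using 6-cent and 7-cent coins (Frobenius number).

For two coprime denominations a and b, the Frobenius number (largest value not representable as a non-negative combination) is ab - a - b.
Here gcd(6, 7) = 1, so they are coprime.
F(6, 7) = 6·7 - 6 - 7 = 42 - 13 = 29

29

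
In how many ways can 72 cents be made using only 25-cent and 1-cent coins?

We need non-negative integers (x, y) with 25x + 1y = 72.
For each x from 0 to 2, check if (72 - 25x) is a non-negative multiple of 1.
Solutions (x, y): (0,72), (1,47), (2,22)
Count: 3

3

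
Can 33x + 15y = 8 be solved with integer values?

Step 1: Compute gcd(33, 15).
gcd(33, 15) = 3

Step 2: Check divisibility.
Does 3 divide 8? 8 = 3 x 2 + 2, so no.

By the theorem on linear Diophantine equations, 33x + 15y = 8 has integer solutions if and only if gcd(33, 15) divides 8. Since 3 does not divide 8, no solutions exist.

No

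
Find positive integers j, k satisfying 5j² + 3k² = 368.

Try small values of j and check whether (368 - 5j²)/3 is a perfect square.
j = 8: 5·8² = 320, so 3k² = 368 - 320 = 48, giving k² = 16, k = 4.
Check: 5·8² + 3·4² = 320 + 48 = 368 ✓

j = 8, k = 4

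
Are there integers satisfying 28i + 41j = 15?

Step 1: Compute gcd(28, 41).
gcd(28, 41) = 1

Step 2: Check divisibility.
Does 1 divide 15? 15 = 1 x 15, so yes.

By the theorem on linear Diophantine equations, 28i + 41j = 15 has integer solutions if and only if gcd(28, 41) divides 15. Since 1 | 15, solutions exist.

Yes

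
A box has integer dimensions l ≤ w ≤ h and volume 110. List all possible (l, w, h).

Iterate l from 1 to ⌊110^(1/3)⌋. For each l dividing 110, iterate w ≥ l with w dividing 110/l, and set h = 110/(l·w).
Triples found (5): (1×1×110), (1×2×55), (1×5×22), (1×10×11), (2×5×11)

(1×1×110), (1×2×55), (1×5×22), (1×10×11), (2×5×11)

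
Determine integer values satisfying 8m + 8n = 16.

Step 1: Check solvability.
gcd(8, 8) = 8
Since 8 divides 16, solutions exist.

Step 2: Apply extended Euclidean algorithm to find gcd.
We find integers such that 8*x0 + 8*y0 = 8

Step 3: Scale the particular solution.
Multiply by 16/8 = 2:
m = 0, n = 2

Step 4: Verify.
8*(0) + 8*(2) = 16 = 16 ✓

m = 0, n = 2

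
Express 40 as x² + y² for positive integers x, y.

We need to find integers x, y > 0 such that x² + y² = 40.
Trying x = 2: y² = 40 - 2² = 40 - 4 = 36
y = 6
Check: 2² + 6² = 4 + 36 = 40 ✓

40 = 2² + 6²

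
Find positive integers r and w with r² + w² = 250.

We need to find integers r, w > 0 such that r² + w² = 250.
Trying r = 5: w² = 250 - 5² = 250 - 25 = 225
w = 15
Check: 5² + 15² = 25 + 225 = 250 ✓

250 = 5² + 15²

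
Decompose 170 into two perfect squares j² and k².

We need to find integers j, k > 0 such that j² + k² = 170.
Trying j = 1: k² = 170 - 1² = 170 - 1 = 169
k = 13
Check: 1² + 13² = 1 + 169 = 170 ✓

170 = 1² + 13²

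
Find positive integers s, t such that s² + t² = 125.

Search for s with 125 - s² a perfect square.
s = 2: 125 - 2² = 125 - 4 = 121 = 11² ✓
So s = 2, t = 11.

s = 2, t = 11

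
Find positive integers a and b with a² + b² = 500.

We need to find integers a, b > 0 such that a² + b² = 500.
Trying a = 4: b² = 500 - 4² = 500 - 16 = 484
b = 22
Check: 4² + 22² = 16 + 484 = 500 ✓

500 = 4² + 22²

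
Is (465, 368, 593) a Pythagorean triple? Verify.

Compute a² + b² = 465² + 368² = 216225 + 135424 = 351649
Compute c² = 593² = 351649
Since 351649 = 351649, confirmed.

Yes, it is a Pythagorean triple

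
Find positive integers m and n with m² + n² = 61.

We need to find integers m, n > 0 such that m² + n² = 61.
Trying m = 5: n² = 61 - 5² = 61 - 25 = 36
n = 6
Check: 5² + 6² = 25 + 36 = 61 ✓

61 = 5² + 6²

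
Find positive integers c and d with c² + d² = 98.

We need to find integers c, d > 0 such that c² + d² = 98.
Trying c = 7: d² = 98 - 7² = 98 - 49 = 49
d = 7
Check: 7² + 7² = 49 + 49 = 98 ✓

98 = 7² + 7²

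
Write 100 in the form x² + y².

We need to find integers x, y > 0 such that x² + y² = 100.
Trying x = 6: y² = 100 - 6² = 100 - 36 = 64
y = 8
Check: 6² + 8² = 36 + 64 = 100 ✓

100 = 6² + 8²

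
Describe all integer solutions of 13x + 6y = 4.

Step 1: Compute gcd(13, 6) = 1.
Since 1 divides 4, solutions exist.

Step 2: Find a particular solution using extended Euclidean algorithm.
We get x₀ = 4, y₀ = -8.
Check: 13*4 + 6*-8 = 4 = 4 ✓

Step 3: Write the general solution.
x = 4 + (6/1)t = 4 + 6t
y = -8 - (13/1)t = -8 - 13t
for any integer t.

x = 4 + 6t, y = -8 - 13t for integer t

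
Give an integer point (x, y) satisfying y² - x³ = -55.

Try small integer x values and check whether x³ - 55 is a perfect square.
x = 4: x³ - 55 = 4³ - 55 = 64 - 55 = 9
Is 9 a perfect square? 3² = 9 ✓
So (x, y) = (4, 3) is a solution.

x = 4, y = 3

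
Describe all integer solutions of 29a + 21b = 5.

Step 1: Compute gcd(29, 21) = 1.
Since 1 divides 5, solutions exist.

Step 2: Find a particular solution using extended Euclidean algorithm.
We get a₀ = 40, b₀ = -55.
Check: 29*40 + 21*-55 = 5 = 5 ✓

Step 3: Write the general solution.
a = 40 + (21/1)t = 40 + 21t
b = -55 - (29/1)t = -55 - 29t
for any integer t.

a = 40 + 21t, b = -55 - 29t for integer t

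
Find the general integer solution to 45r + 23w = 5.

Step 1: Compute gcd(45, 23) = 1.
Since 1 divides 5, solutions exist.

Step 2: Find a particular solution using extended Euclidean algorithm.
We get r₀ = -5, w₀ = 10.
Check: 45*-5 + 23*10 = 5 = 5 ✓

Step 3: Write the general solution.
r = -5 + (23/1)t = -5 + 23t
w = 10 - (45/1)t = 10 - 45t
for any integer t.

r = -5 + 23t, w = 10 - 45t for integer t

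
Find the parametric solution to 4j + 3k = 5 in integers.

Step 1: Compute gcd(4, 3) = 1.
Since 1 divides 5, solutions exist.

Step 2: Find a particular solution using extended Euclidean algorithm.
We get j₀ = 5, k₀ = -5.
Check: 4*5 + 3*-5 = 5 = 5 ✓

Step 3: Write the general solution.
j = 5 + (3/1)t = 5 + 3t
k = -5 - (4/1)t = -5 - 4t
for any integer t.

j = 5 + 3t, k = -5 - 4t for integer t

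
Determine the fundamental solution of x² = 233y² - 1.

We need x² = 233y² - 1. Try successive y:
y = 1: x² = 233·1² - 1 = 232, not a perfect square
y = 2: x² = 233·2² - 1 = 931, not a perfect square
y = 3: x² = 233·3² - 1 = 2096, not a perfect square
...
y = 1517: x² = 233·1517² - 1 = 536200336 = 23156² ✓
Check: 23156² - 233·1517² = 536200336 - 536200337 = -1 ✓

x = 23156, y = 1517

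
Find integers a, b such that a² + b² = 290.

We need to find integers a, b > 0 such that a² + b² = 290.
Trying a = 1: b² = 290 - 1² = 290 - 1 = 289
b = 17
Check: 1² + 17² = 1 + 289 = 290 ✓

290 = 1² + 17²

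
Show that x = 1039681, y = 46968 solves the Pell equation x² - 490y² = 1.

Compute x² = 1039681² = 1080936581761
Compute 490y² = 490·46968² = 490·2205993024 = 1080936581760
x² - 490y² = 1080936581761 - 1080936581760 = 1
Since this equals 1, (1039681, 46968) is a solution.

Yes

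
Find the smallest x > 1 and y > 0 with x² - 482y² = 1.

We seek the smallest positive integers (x, y) with x² - 482y² = 1, i.e., x² = 482y² + 1.
Try successive y values:
y = 1: x² = 482·1² + 1 = 483, not a perfect square
y = 2: x² = 482·2² + 1 = 1929, not a perfect square
y = 3: x² = 482·3² + 1 = 4339, not a perfect square
... continuing the search (or via continued fractions) ...
y = 22: x² = 482·22² + 1 = 233289, x = 483 ✓

Verify: 483² - 482·22² = 233289 - 233288 = 1 ✓

x = 483, y = 22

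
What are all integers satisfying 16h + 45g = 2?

Step 1: Compute gcd(16, 45) = 1.
Since 1 divides 2, solutions exist.

Step 2: Find a particular solution using extended Euclidean algorithm.
We get h₀ = -28, g₀ = 10.
Check: 16*-28 + 45*10 = 2 = 2 ✓

Step 3: Write the general solution.
h = -28 + (45/1)t = -28 + 45t
g = 10 - (16/1)t = 10 - 16t
for any integer t.

h = -28 + 45t, g = 10 - 16t for integer t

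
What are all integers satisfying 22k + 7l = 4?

Step 1: Compute gcd(22, 7) = 1.
Since 1 divides 4, solutions exist.

Step 2: Find a particular solution using extended Euclidean algorithm.
We get k₀ = 4, l₀ = -12.
Check: 22*4 + 7*-12 = 4 = 4 ✓

Step 3: Write the general solution.
k = 4 + (7/1)t = 4 + 7t
l = -12 - (22/1)t = -12 - 22t
for any integer t.

k = 4 + 7t, l = -12 - 22t for integer t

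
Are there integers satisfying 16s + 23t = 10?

Step 1: Compute gcd(16, 23).
gcd(16, 23) = 1

Step 2: Check divisibility.
Does 1 divide 10? 10 = 1 x 10, so yes.

By the theorem on linear Diophantine equations, 16s + 23t = 10 has integer solutions if and only if gcd(16, 23) divides 10. Since 1 | 10, solutions exist.

Yes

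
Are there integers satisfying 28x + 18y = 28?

Step 1: Compute gcd(28, 18).
gcd(28, 18) = 2

Step 2: Check divisibility.
Does 2 divide 28? 28 = 2 x 14, so yes.

By the theorem on linear Diophantine equations, 28x + 18y = 28 has integer solutions if and only if gcd(28, 18) divides 28. Since 2 | 28, solutions exist.

Yes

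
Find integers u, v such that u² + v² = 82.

We need to find integers u, v > 0 such that u² + v² = 82.
Trying u = 1: v² = 82 - 1² = 82 - 1 = 81
v = 9
Check: 1² + 9² = 1 + 81 = 82 ✓

82 = 1² + 9²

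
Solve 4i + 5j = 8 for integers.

Step 1: Check solvability.
gcd(4, 5) = 1
Since 1 divides 8, solutions exist.

Step 2: Apply extended Euclidean algorithm to find gcd.
We find integers such that 4*x0 + 5*y0 = 1

Step 3: Scale the particular solution.
Multiply by 8/1 = 8:
i = -8, j = 8

Step 4: Verify.
4*(-8) + 5*(8) = 8 = 8 ✓

i = -8, j = 8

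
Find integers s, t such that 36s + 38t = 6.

Step 1: Check solvability.
gcd(36, 38) = 2
Since 2 divides 6, solutions exist.

Step 2: Apply extended Euclidean algorithm to find gcd.
We find integers such that 36*x0 + 38*y0 = 2

Step 3: Scale the particular solution.
Multiply by 6/2 = 3:
s = -3, t = 3

Step 4: Verify.
36*(-3) + 38*(3) = 6 = 6 ✓

s = -3, t = 3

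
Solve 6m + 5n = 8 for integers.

Step 1: Check solvability.
gcd(6, 5) = 1
Since 1 divides 8, solutions exist.

Step 2: Apply extended Euclidean algorithm to find gcd.
We find integers such that 6*x0 + 5*y0 = 1

Step 3: Scale the particular solution.
Multiply by 8/1 = 8:
m = 8, n = -8

Step 4: Verify.
6*(8) + 5*(-8) = 8 = 8 ✓

m = 8, n = -8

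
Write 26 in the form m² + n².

We need to find integers m, n > 0 such that m² + n² = 26.
Trying m = 1: n² = 26 - 1² = 26 - 1 = 25
n = 5
Check: 1² + 5² = 1 + 25 = 26 ✓

26 = 1² + 5²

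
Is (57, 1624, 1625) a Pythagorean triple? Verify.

Compute a² + b² = 57² + 1624² = 3249 + 2637376 = 2640625
Compute c² = 1625² = 2640625
Since 2640625 = 2640625, confirmed.

Yes, it is a Pythagorean triple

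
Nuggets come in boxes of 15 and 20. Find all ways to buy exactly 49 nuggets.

We need non-negative integers (x, y) with 15x + 20y = 49.
For each x in 0..3, check if 49 - 15x is a non-negative multiple of 20.
No x yields an integer y ≥ 0.

No solution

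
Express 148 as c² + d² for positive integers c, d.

We need to find integers c, d > 0 such that c² + d² = 148.
Trying c = 2: d² = 148 - 2² = 148 - 4 = 144
d = 12
Check: 2² + 12² = 4 + 144 = 148 ✓

148 = 2² + 12²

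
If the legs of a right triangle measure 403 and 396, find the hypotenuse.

c² = a² + b² = 403² + 396² = 162409 + 156816 = 319225
c = 565

565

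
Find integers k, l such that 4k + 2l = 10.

Step 1: Check solvability.
gcd(4, 2) = 2
Since 2 divides 10, solutions exist.

Step 2: Apply extended Euclidean algorithm to find gcd.
We find integers such that 4*x0 + 2*y0 = 2

Step 3: Scale the particular solution.
Multiply by 10/2 = 5:
k = 0, l = 5

Step 4: Verify.
4*(0) + 2*(5) = 10 = 10 ✓

k = 0, l = 5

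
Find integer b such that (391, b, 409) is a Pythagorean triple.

b² = c² - a² = 409² - 391² = 167281 - 152881 = 14400
b = sqrt(14400) = 120

120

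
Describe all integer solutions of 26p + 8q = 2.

Step 1: Compute gcd(26, 8) = 2.
Since 2 divides 2, solutions exist.

Step 2: Find a particular solution using extended Euclidean algorithm.
We get p₀ = 1, q₀ = -3.
Check: 26*1 + 8*-3 = 2 = 2 ✓

Step 3: Write the general solution.
p = 1 + (8/2)t = 1 + 4t
q = -3 - (26/2)t = -3 - 13t
for any integer t.

p = 1 + 4t, q = -3 - 13t for integer t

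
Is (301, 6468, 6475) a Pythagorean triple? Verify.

Compute a² + b² = 301² + 6468² = 90601 + 41835024 = 41925625
Compute c² = 6475² = 41925625
Since 41925625 = 41925625, confirmed.

Yes, it is a Pythagorean triple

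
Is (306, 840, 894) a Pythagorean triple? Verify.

Compute a² + b² = 306² + 840² = 93636 + 705600 = 799236
Compute c² = 894² = 799236
Since 799236 = 799236, confirmed.

Yes, it is a Pythagorean triple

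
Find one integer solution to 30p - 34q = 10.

Step 1: Check solvability.
gcd(30, 34) = 2
Since 2 divides 10, solutions exist.

Step 2: Apply extended Euclidean algorithm to find gcd.
We find integers such that 30*x0 + 34*y0 = 2

Step 3: Scale the particular solution.
Multiply by 10/2 = 5:
p = 40, q = 35

Step 4: Verify.
30*(40) - 34*(35) = 10 = 10 ✓

p = 40, q = 35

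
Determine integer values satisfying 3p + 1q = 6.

Step 1: Check solvability.
gcd(3, 1) = 1
Since 1 divides 6, solutions exist.

Step 2: Apply extended Euclidean algorithm to find gcd.
We find integers such that 3*x0 + 1*y0 = 1

Step 3: Scale the particular solution.
Multiply by 6/1 = 6:
p = 0, q = 6

Step 4: Verify.
3*(0) + 1*(6) = 6 = 6 ✓

p = 0, q = 6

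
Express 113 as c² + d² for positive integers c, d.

We need to find integers c, d > 0 such that c² + d² = 113.
Trying c = 7: d² = 113 - 7² = 113 - 49 = 64
d = 8
Check: 7² + 8² = 49 + 64 = 113 ✓

113 = 7² + 8²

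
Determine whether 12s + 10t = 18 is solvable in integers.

Step 1: Compute gcd(12, 10).
gcd(12, 10) = 2

Step 2: Check divisibility.
Does 2 divide 18? 18 = 2 x 9, so yes.

By the theorem on linear Diophantine equations, 12s + 10t = 18 has integer solutions if and only if gcd(12, 10) divides 18. Since 2 | 18, solutions exist.

Yes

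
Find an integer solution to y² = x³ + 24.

Try small integer x values and check whether x³ + 24 is a perfect square.
x = -2: x³ + 24 = -2³ + 24 = -8 + 24 = 16
Is 16 a perfect square? 4² = 16 ✓
So (x, y) = (-2, -4) is a solution.

x = -2, y = -4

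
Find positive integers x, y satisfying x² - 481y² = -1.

We need x² = 481y² - 1. Try successive y:
y = 1: x² = 481·1² - 1 = 480, not a perfect square
y = 2: x² = 481·2² - 1 = 1923, not a perfect square
y = 3: x² = 481·3² - 1 = 4328, not a perfect square
...
y = 43961: x² = 481·43961² - 1 = 929565939600 = 964140² ✓
Check: 964140² - 481·43961² = 929565939600 - 929565939601 = -1 ✓

x = 964140, y = 43961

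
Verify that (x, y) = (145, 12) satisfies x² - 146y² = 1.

Compute x² = 145² = 21025
Compute 146y² = 146·12² = 146·144 = 21024
x² - 146y² = 21025 - 21024 = 1
Since this equals 1, (145, 12) is a solution.

Yes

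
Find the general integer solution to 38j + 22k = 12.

Step 1: Compute gcd(38, 22) = 2.
Since 2 divides 12, solutions exist.

Step 2: Find a particular solution using extended Euclidean algorithm.
We get j₀ = -24, k₀ = 42.
Check: 38*-24 + 22*42 = 12 = 12 ✓

Step 3: Write the general solution.
j = -24 + (22/2)t = -24 + 11t
k = 42 - (38/2)t = 42 - 19t
for any integer t.

j = -24 + 11t, k = 42 - 19t for integer t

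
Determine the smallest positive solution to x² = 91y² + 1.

We seek the smallest positive integers (x, y) with x² - 91y² = 1, i.e., x² = 91y² + 1.
Try successive y values:
y = 1: x² = 91·1² + 1 = 92, not a perfect square
y = 2: x² = 91·2² + 1 = 365, not a perfect square
y = 3: x² = 91·3² + 1 = 820, not a perfect square
... continuing the search (or via continued fractions) ...
y = 165: x² = 91·165² + 1 = 2477476, x = 1574 ✓

Verify: 1574² - 91·165² = 2477476 - 2477475 = 1 ✓

x = 1574, y = 165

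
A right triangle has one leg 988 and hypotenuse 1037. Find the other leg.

a² = c² - b² = 1075369 - 976144 = 99225
a = 315

315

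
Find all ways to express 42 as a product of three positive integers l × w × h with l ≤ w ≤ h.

Iterate l from 1 to ⌊42^(1/3)⌋. For each l dividing 42, iterate w ≥ l with w dividing 42/l, and set h = 42/(l·w).
Triples found (5): (1×1×42), (1×2×21), (1×3×14), (1×6×7), (2×3×7)

(1×1×42), (1×2×21), (1×3×14), (1×6×7), (2×3×7)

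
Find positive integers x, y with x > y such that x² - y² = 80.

Factor: x² - y² = (x+y)(x-y) = 80.
We need two factors of 80 with the same parity.
Use x+y = 40 and x-y = 2 (product 40·2 = 80).
Adding: 2x = 42, so x = 21.
Subtracting: 2y = 38, so y = 19.
Check: 21² - 19² = 441 - 361 = 80 ✓

x = 21, y = 19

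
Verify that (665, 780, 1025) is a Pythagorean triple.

Compute a² + b² = 665² + 780² = 442225 + 608400 = 1050625
Compute c² = 1025² = 1050625
Since 1050625 = 1050625, confirmed.

Yes, it is a Pythagorean triple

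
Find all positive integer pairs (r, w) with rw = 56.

The positive divisors of 56 are: 1, 2, 4, 7, 8, 14, 28, 56.
Each divisor d gives the pair (d, 56/d):
(1, 56), (2, 28), (4, 14), (7, 8), (8, 7), (14, 4), (28, 2), (56, 1)

(1, 56), (2, 28), (4, 14), (7, 8), (8, 7), (14, 4), (28, 2), (56, 1)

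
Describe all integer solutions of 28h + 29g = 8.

Step 1: Compute gcd(28, 29) = 1.
Since 1 divides 8, solutions exist.

Step 2: Find a particular solution using extended Euclidean algorithm.
We get h₀ = -8, g₀ = 8.
Check: 28*-8 + 29*8 = 8 = 8 ✓

Step 3: Write the general solution.
h = -8 + (29/1)t = -8 + 29t
g = 8 - (28/1)t = 8 - 28t
for any integer t.

h = -8 + 29t, g = 8 - 28t for integer t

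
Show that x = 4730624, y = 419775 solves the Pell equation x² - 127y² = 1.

Compute x² = 4730624² = 22378803429376
Compute 127y² = 127·419775² = 127·176211050625 = 22378803429375
x² - 127y² = 22378803429376 - 22378803429375 = 1
Since this equals 1, (4730624, 419775) is a solution.

Yes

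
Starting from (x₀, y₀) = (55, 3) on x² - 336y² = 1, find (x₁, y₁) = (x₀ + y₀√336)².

Solutions to x² - Dy² = 1 are generated by powers of (x₀ + y₀√D).
The next solution satisfies x₁ + y₁√336 = (x₀ + y₀√336)², giving:
x₁ = x₀² + 336y₀² = 55² + 336·3² = 3025 + 3024 = 6049
y₁ = 2x₀y₀ = 2·55·3 = 330

Verify: 6049² - 336·330² = 36590401 - 36590400 = 1 ✓

x = 6049, y = 330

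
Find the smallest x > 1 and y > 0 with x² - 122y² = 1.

We seek the smallest positive integers (x, y) with x² - 122y² = 1, i.e., x² = 122y² + 1.
Try successive y values:
y = 1: x² = 122·1² + 1 = 123, not a perfect square
y = 2: x² = 122·2² + 1 = 489, not a perfect square
y = 3: x² = 122·3² + 1 = 1099, not a perfect square
... continuing the search (or via continued fractions) ...
y = 22: x² = 122·22² + 1 = 59049, x = 243 ✓

Verify: 243² - 122·22² = 59049 - 59048 = 1 ✓

x = 243, y = 22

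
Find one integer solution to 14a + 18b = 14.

Step 1: Check solvability.
gcd(14, 18) = 2
Since 2 divides 14, solutions exist.

Step 2: Apply extended Euclidean algorithm to find gcd.
We find integers such that 14*x0 + 18*y0 = 2

Step 3: Scale the particular solution.
Multiply by 14/2 = 7:
a = 28, b = -21

Step 4: Verify.
14*(28) + 18*(-21) = 14 = 14 ✓

a = 28, b = -21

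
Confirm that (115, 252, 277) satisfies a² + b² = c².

Compute a² + b² = 115² + 252² = 13225 + 63504 = 76729
Compute c² = 277² = 76729
Since 76729 = 76729, confirmed.

Yes, it is a Pythagorean triple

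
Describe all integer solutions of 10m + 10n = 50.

Step 1: Compute gcd(10, 10) = 10.
Since 10 divides 50, solutions exist.

Step 2: Find a particular solution using extended Euclidean algorithm.
We get m₀ = 0, n₀ = 5.
Check: 10*0 + 10*5 = 50 = 50 ✓

Step 3: Write the general solution.
m = 0 + (10/10)t = 0 + 1t
n = 5 - (10/10)t = 5 - 1t
for any integer t.

m = 0 + 1t, n = 5 - 1t for integer t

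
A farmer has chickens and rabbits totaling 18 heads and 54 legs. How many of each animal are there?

Let c = chickens, r = rabbits.
Heads: c + r = 18
Legs: 2c + 4r = 54
From the first equation, c = 18 - r. Substitute:
2(18 - r) + 4r = 54
36 + 2r = 54
r = (54 - 36)/2 = 9
c = 18 - 9 = 9

Chickens: 9, Rabbits: 9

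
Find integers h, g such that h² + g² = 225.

We need to find integers h, g > 0 such that h² + g² = 225.
Trying h = 9: g² = 225 - 9² = 225 - 81 = 144
g = 12
Check: 9² + 12² = 81 + 144 = 225 ✓

225 = 9² + 12²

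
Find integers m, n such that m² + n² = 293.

We need to find integers m, n > 0 such that m² + n² = 293.
Trying m = 2: n² = 293 - 2² = 293 - 4 = 289
n = 17
Check: 2² + 17² = 4 + 289 = 293 ✓

293 = 2² + 17²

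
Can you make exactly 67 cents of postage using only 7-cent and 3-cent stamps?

We need non-negative x, y with 7x + 3y = 67.
gcd(7, 3) = 1 divides 67, so integer solutions exist.
Search for a non-negative one: x = 1 gives 3y = 67 - 7 = 60, so y = 20.
Check: 7·1 + 3·20 = 67 ✓

Yes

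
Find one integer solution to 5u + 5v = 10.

Step 1: Check solvability.
gcd(5, 5) = 5
Since 5 divides 10, solutions exist.

Step 2: Apply extended Euclidean algorithm to find gcd.
We find integers such that 5*x0 + 5*y0 = 5

Step 3: Scale the particular solution.
Multiply by 10/5 = 2:
u = 0, v = 2

Step 4: Verify.
5*(0) + 5*(2) = 10 = 10 ✓

u = 0, v = 2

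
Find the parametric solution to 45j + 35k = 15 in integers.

Step 1: Compute gcd(45, 35) = 5.
Since 5 divides 15, solutions exist.

Step 2: Find a particular solution using extended Euclidean algorithm.
We get j₀ = -9, k₀ = 12.
Check: 45*-9 + 35*12 = 15 = 15 ✓

Step 3: Write the general solution.
j = -9 + (35/5)t = -9 + 7t
k = 12 - (45/5)t = 12 - 9t
for any integer t.

j = -9 + 7t, k = 12 - 9t for integer t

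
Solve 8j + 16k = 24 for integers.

Step 1: Check solvability.
gcd(8, 16) = 8
Since 8 divides 24, solutions exist.

Step 2: Apply extended Euclidean algorithm to find gcd.
We find integers such that 8*x0 + 16*y0 = 8

Step 3: Scale the particular solution.
Multiply by 24/8 = 3:
j = 3, k = 0

Step 4: Verify.
8*(3) + 16*(0) = 24 = 24 ✓

j = 3, k = 0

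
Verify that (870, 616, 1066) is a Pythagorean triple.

Compute a² + b² = 870² + 616² = 756900 + 379456 = 1136356
Compute c² = 1066² = 1136356
Since 1136356 = 1136356, confirmed.

Yes, it is a Pythagorean triple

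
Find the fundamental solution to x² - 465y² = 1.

We seek the smallest positive integers (x, y) with x² - 465y² = 1, i.e., x² = 465y² + 1.
Try successive y values:
y = 1: x² = 465·1² + 1 = 466, not a perfect square
y = 2: x² = 465·2² + 1 = 1861, not a perfect square
y = 3: x² = 465·3² + 1 = 4186, not a perfect square
... continuing the search (or via continued fractions) ...
y = 736: x² = 465·736² + 1 = 251888641, x = 15871 ✓

Verify: 15871² - 465·736² = 251888641 - 251888640 = 1 ✓

x = 15871, y = 736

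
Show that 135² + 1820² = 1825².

Compute a² + b²:
135² + 1820² = 18225 + 3312400 = 3330625
Compute c²:
1825² = 3330625
Since 3330625 = 3330625, it is a Pythagorean triple.

Yes, it is a Pythagorean triple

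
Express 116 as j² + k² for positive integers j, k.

We need to find integers j, k > 0 such that j² + k² = 116.
Trying j = 4: k² = 116 - 4² = 116 - 16 = 100
k = 10
Check: 4² + 10² = 16 + 100 = 116 ✓

116 = 4² + 10²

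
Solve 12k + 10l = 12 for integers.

Step 1: Check solvability.
gcd(12, 10) = 2
Since 2 divides 12, solutions exist.

Step 2: Apply extended Euclidean algorithm to find gcd.
We find integers such that 12*x0 + 10*y0 = 2

Step 3: Scale the particular solution.
Multiply by 12/2 = 6:
k = 6, l = -6

Step 4: Verify.
12*(6) + 10*(-6) = 12 = 12 ✓

k = 6, l = -6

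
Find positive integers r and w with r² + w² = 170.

We need to find integers r, w > 0 such that r² + w² = 170.
Trying r = 1: w² = 170 - 1² = 170 - 1 = 169
w = 13
Check: 1² + 13² = 1 + 169 = 170 ✓

170 = 1² + 13²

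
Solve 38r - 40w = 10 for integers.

Step 1: Check solvability.
gcd(38, 40) = 2
Since 2 divides 10, solutions exist.

Step 2: Apply extended Euclidean algorithm to find gcd.
We find integers such that 38*x0 + 40*y0 = 2

Step 3: Scale the particular solution.
Multiply by 10/2 = 5:
r = -5, w = -5

Step 4: Verify.
38*(-5) - 40*(-5) = 10 = 10 ✓

r = -5, w = -5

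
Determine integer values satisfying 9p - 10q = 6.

Step 1: Check solvability.
gcd(9, 10) = 1
Since 1 divides 6, solutions exist.

Step 2: Apply extended Euclidean algorithm to find gcd.
We find integers such that 9*x0 + 10*y0 = 1

Step 3: Scale the particular solution.
Multiply by 6/1 = 6:
p = -6, q = -6

Step 4: Verify.
9*(-6) - 10*(-6) = 6 = 6 ✓

p = -6, q = -6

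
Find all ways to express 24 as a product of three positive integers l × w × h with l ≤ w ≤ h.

Iterate l from 1 to ⌊24^(1/3)⌋. For each l dividing 24, iterate w ≥ l with w dividing 24/l, and set h = 24/(l·w).
Triples found (6): (1×1×24), (1×2×12), (1×3×8), (1×4×6), (2×2×6), (2×3×4)

(1×1×24), (1×2×12), (1×3×8), (1×4×6), (2×2×6), (2×3×4)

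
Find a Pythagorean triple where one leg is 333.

We need the other leg and hypotenuse such that 333² + x² = c².
Take x = 2040, c = 2067: 333² + 2040² = 110889 + 4161600 = 4272489 = 2067² ✓
Triple: (333, 2040, 2067)

(333, 2040, 2067)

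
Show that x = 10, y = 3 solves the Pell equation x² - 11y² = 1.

Compute x² = 10² = 100
Compute 11y² = 11·3² = 11·9 = 99
x² - 11y² = 100 - 99 = 1
Since this equals 1, (10, 3) is a solution.

Yes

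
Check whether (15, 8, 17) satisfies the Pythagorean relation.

Compute a² + b²:
15² + 8² = 225 + 64 = 289
Compute c²:
17² = 289
Since 289 = 289, it is a Pythagorean triple.

Yes, it is a Pythagorean triple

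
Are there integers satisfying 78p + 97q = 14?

Step 1: Compute gcd(78, 97).
gcd(78, 97) = 1

Step 2: Check divisibility.
Does 1 divide 14? 14 = 1 x 14, so yes.

By the theorem on linear Diophantine equations, 78p + 97q = 14 has integer solutions if and only if gcd(78, 97) divides 14. Since 1 | 14, solutions exist.

Yes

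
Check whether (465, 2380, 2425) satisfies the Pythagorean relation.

Compute a² + b²:
465² + 2380² = 216225 + 5664400 = 5880625
Compute c²:
2425² = 5880625
Since 5880625 = 5880625, it is a Pythagorean triple.

Yes, it is a Pythagorean triple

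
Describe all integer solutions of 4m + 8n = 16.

Step 1: Compute gcd(4, 8) = 4.
Since 4 divides 16, solutions exist.

Step 2: Find a particular solution using extended Euclidean algorithm.
We get m₀ = 4, n₀ = 0.
Check: 4*4 + 8*0 = 16 = 16 ✓

Step 3: Write the general solution.
m = 4 + (8/4)t = 4 + 2t
n = 0 - (4/4)t = 0 - 1t
for any integer t.

m = 4 + 2t, n = 0 - 1t for integer t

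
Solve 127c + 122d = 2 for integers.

Step 1: Check solvability.
gcd(127, 122) = 1
Since 1 divides 2, solutions exist.

Step 2: Apply extended Euclidean algorithm to find gcd.
We find integers such that 127*x0 + 122*y0 = 1

Step 3: Scale the particular solution.
Multiply by 2/1 = 2:
c = 98, d = -102

Step 4: Verify.
127*(98) + 122*(-102) = 2 = 2 ✓

c = 98, d = -102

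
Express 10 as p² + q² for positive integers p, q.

We need to find integers p, q > 0 such that p² + q² = 10.
Trying p = 1: q² = 10 - 1² = 10 - 1 = 9
q = 3
Check: 1² + 3² = 1 + 9 = 10 ✓

10 = 1² + 3²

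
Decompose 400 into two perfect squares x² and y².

We need to find integers x, y > 0 such that x² + y² = 400.
Trying x = 12: y² = 400 - 12² = 400 - 144 = 256
y = 16
Check: 12² + 16² = 144 + 256 = 400 ✓

400 = 12² + 16²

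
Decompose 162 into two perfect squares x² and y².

We need to find integers x, y > 0 such that x² + y² = 162.
Trying x = 9: y² = 162 - 9² = 162 - 81 = 81
y = 9
Check: 9² + 9² = 81 + 81 = 162 ✓

162 = 9² + 9²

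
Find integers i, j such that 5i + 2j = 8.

Step 1: Check solvability.
gcd(5, 2) = 1
Since 1 divides 8, solutions exist.

Step 2: Apply extended Euclidean algorithm to find gcd.
We find integers such that 5*x0 + 2*y0 = 1

Step 3: Scale the particular solution.
Multiply by 8/1 = 8:
i = 8, j = -16

Step 4: Verify.
5*(8) + 2*(-16) = 8 = 8 ✓

i = 8, j = -16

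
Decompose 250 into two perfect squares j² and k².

We need to find integers j, k > 0 such that j² + k² = 250.
Trying j = 5: k² = 250 - 5² = 250 - 25 = 225
k = 15
Check: 5² + 15² = 25 + 225 = 250 ✓

250 = 5² + 15²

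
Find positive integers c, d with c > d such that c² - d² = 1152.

Factor: c² - d² = (c+d)(c-d) = 1152.
We need two factors of 1152 with the same parity.
Use c+d = 576 and c-d = 2 (product 576·2 = 1152).
Adding: 2c = 578, so c = 289.
Subtracting: 2d = 574, so d = 287.
Check: 289² - 287² = 83521 - 82369 = 1152 ✓

c = 289, d = 287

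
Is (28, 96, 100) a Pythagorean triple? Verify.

Compute a² + b² = 28² + 96² = 784 + 9216 = 10000
Compute c² = 100² = 10000
Since 10000 = 10000, confirmed.

Yes, it is a Pythagorean triple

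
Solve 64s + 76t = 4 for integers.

Step 1: Check solvability.
gcd(64, 76) = 4
Since 4 divides 4, solutions exist.

Step 2: Apply extended Euclidean algorithm to find gcd.
We find integers such that 64*x0 + 76*y0 = 4

Step 3: Scale the particular solution.
Multiply by 4/4 = 1:
s = 6, t = -5

Step 4: Verify.
64*(6) + 76*(-5) = 4 = 4 ✓

s = 6, t = -5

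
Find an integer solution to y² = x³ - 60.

Try small integer x values and check whether x³ - 60 is a perfect square.
x = 4: x³ - 60 = 4³ - 60 = 64 - 60 = 4
Is 4 a perfect square? 2² = 4 ✓
So (x, y) = (4, -2) is a solution.

x = 4, y = -2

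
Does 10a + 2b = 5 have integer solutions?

Step 1: Compute gcd(10, 2).
gcd(10, 2) = 2

Step 2: Check divisibility.
Does 2 divide 5? 5 = 2 x 2 + 1, so no.

By the theorem on linear Diophantine equations, 10a + 2b = 5 has integer solutions if and only if gcd(10, 2) divides 5. Since 2 does not divide 5, no solutions exist.

No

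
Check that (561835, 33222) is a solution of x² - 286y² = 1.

Compute x² = 561835² = 315658567225
Compute 286y² = 286·33222² = 286·1103701284 = 315658567224
x² - 286y² = 315658567225 - 315658567224 = 1
Since this equals 1, (561835, 33222) is a solution.

Yes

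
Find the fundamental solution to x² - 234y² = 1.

We seek the smallest positive integers (x, y) with x² - 234y² = 1, i.e., x² = 234y² + 1.
Try successive y values:
y = 1: x² = 234·1² + 1 = 235, not a perfect square
y = 2: x² = 234·2² + 1 = 937, not a perfect square
y = 3: x² = 234·3² + 1 = 2107, not a perfect square
... continuing the search (or via continued fractions) ...
y = 340: x² = 234·340² + 1 = 27050401, x = 5201 ✓

Verify: 5201² - 234·340² = 27050401 - 27050400 = 1 ✓

x = 5201, y = 340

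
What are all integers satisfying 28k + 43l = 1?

Step 1: Compute gcd(28, 43) = 1.
Since 1 divides 1, solutions exist.

Step 2: Find a particular solution using extended Euclidean algorithm.
We get k₀ = 20, l₀ = -13.
Check: 28*20 + 43*-13 = 1 = 1 ✓

Step 3: Write the general solution.
k = 20 + (43/1)t = 20 + 43t
l = -13 - (28/1)t = -13 - 28t
for any integer t.

k = 20 + 43t, l = -13 - 28t for integer t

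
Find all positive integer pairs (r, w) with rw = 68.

The positive divisors of 68 are: 1, 2, 4, 17, 34, 68.
Each divisor d gives the pair (d, 68/d):
(1, 68), (2, 34), (4, 17), (17, 4), (34, 2), (68, 1)

(1, 68), (2, 34), (4, 17), (17, 4), (34, 2), (68, 1)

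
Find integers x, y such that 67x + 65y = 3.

Step 1: Check solvability.
gcd(67, 65) = 1
Since 1 divides 3, solutions exist.

Step 2: Apply extended Euclidean algorithm to find gcd.
We find integers such that 67*x0 + 65*y0 = 1

Step 3: Scale the particular solution.
Multiply by 3/1 = 3:
x = -96, y = 99

Step 4: Verify.
67*(-96) + 65*(99) = 3 = 3 ✓

x = -96, y = 99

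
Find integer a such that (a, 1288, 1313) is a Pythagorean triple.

a² = c² - b² = 1313² - 1288² = 1723969 - 1658944 = 65025
a = sqrt(65025) = 255

255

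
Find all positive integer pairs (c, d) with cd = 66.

The positive divisors of 66 are: 1, 2, 3, 6, 11, 22, 33, 66.
Each divisor d gives the pair (d, 66/d):
(1, 66), (2, 33), (3, 22), (6, 11), (11, 6), (22, 3), (33, 2), (66, 1)

(1, 66), (2, 33), (3, 22), (6, 11), (11, 6), (22, 3), (33, 2), (66, 1)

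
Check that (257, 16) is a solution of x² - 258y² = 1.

Compute x² = 257² = 66049
Compute 258y² = 258·16² = 258·256 = 66048
x² - 258y² = 66049 - 66048 = 1
Since this equals 1, (257, 16) is a solution.

Yes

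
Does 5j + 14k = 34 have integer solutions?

Step 1: Compute gcd(5, 14).
gcd(5, 14) = 1

Step 2: Check divisibility.
Does 1 divide 34? 34 = 1 x 34, so yes.

By the theorem on linear Diophantine equations, 5j + 14k = 34 has integer solutions if and only if gcd(5, 14) divides 34. Since 1 | 34, solutions exist.

Yes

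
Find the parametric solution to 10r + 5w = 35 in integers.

Step 1: Compute gcd(10, 5) = 5.
Since 5 divides 35, solutions exist.

Step 2: Find a particular solution using extended Euclidean algorithm.
We get r₀ = 0, w₀ = 7.
Check: 10*0 + 5*7 = 35 = 35 ✓

Step 3: Write the general solution.
r = 0 + (5/5)t = 0 + 1t
w = 7 - (10/5)t = 7 - 2t
for any integer t.

r = 0 + 1t, w = 7 - 2t for integer t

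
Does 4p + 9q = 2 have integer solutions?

Step 1: Compute gcd(4, 9).
gcd(4, 9) = 1

Step 2: Check divisibility.
Does 1 divide 2? 2 = 1 x 2, so yes.

By the theorem on linear Diophantine equations, 4p + 9q = 2 has integer solutions if and only if gcd(4, 9) divides 2. Since 1 | 2, solutions exist.

Yes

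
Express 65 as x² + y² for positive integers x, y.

We need to find integers x, y > 0 such that x² + y² = 65.
Trying x = 1: y² = 65 - 1² = 65 - 1 = 64
y = 8
Check: 1² + 8² = 1 + 64 = 65 ✓

65 = 1² + 8²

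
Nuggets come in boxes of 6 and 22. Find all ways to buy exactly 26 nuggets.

We need non-negative integers (x, y) with 6x + 22y = 26.
For each x in 0..4, check if 26 - 6x is a non-negative multiple of 22.
No x yields an integer y ≥ 0.

No solution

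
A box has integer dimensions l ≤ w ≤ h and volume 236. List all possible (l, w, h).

Iterate l from 1 to ⌊236^(1/3)⌋. For each l dividing 236, iterate w ≥ l with w dividing 236/l, and set h = 236/(l·w).
Triples found (4): (1×1×236), (1×2×118), (1×4×59), (2×2×59)

(1×1×236), (1×2×118), (1×4×59), (2×2×59)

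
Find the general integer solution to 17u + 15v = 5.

Step 1: Compute gcd(17, 15) = 1.
Since 1 divides 5, solutions exist.

Step 2: Find a particular solution using extended Euclidean algorithm.
We get u₀ = -35, v₀ = 40.
Check: 17*-35 + 15*40 = 5 = 5 ✓

Step 3: Write the general solution.
u = -35 + (15/1)t = -35 + 15t
v = 40 - (17/1)t = 40 - 17t
for any integer t.

u = -35 + 15t, v = 40 - 17t for integer t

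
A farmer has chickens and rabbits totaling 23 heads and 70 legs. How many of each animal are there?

Let c = chickens, r = rabbits.
Heads: c + r = 23
Legs: 2c + 4r = 70
From the first equation, c = 23 - r. Substitute:
2(23 - r) + 4r = 70
46 + 2r = 70
r = (70 - 46)/2 = 12
c = 23 - 12 = 11

Chickens: 11, Rabbits: 12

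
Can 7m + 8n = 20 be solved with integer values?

Step 1: Compute gcd(7, 8).
gcd(7, 8) = 1

Step 2: Check divisibility.
Does 1 divide 20? 20 = 1 x 20, so yes.

By the theorem on linear Diophantine equations, 7m + 8n = 20 has integer solutions if and only if gcd(7, 8) divides 20. Since 1 | 20, solutions exist.

Yes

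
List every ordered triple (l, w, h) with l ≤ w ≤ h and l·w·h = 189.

Iterate l from 1 to ⌊189^(1/3)⌋. For each l dividing 189, iterate w ≥ l with w dividing 189/l, and set h = 189/(l·w).
Triples found (6): (1×1×189), (1×3×63), (1×7×27), (1×9×21), (3×3×21), (3×7×9)

(1×1×189), (1×3×63), (1×7×27), (1×9×21), (3×3×21), (3×7×9)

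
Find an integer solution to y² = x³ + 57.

Try small integer x values and check whether x³ + 57 is a perfect square.
x = 4: x³ + 57 = 4³ + 57 = 64 + 57 = 121
Is 121 a perfect square? 11² = 121 ✓
So (x, y) = (4, -11) is a solution.

x = 4, y = -11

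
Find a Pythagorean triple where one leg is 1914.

We need the other leg and hypotenuse such that 1914² + x² = c².
Take x = 2160, c = 2886: 1914² + 2160² = 3663396 + 4665600 = 8328996 = 2886² ✓
Triple: (1914, 2160, 2886)

(1914, 2160, 2886)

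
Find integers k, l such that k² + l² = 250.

We need to find integers k, l > 0 such that k² + l² = 250.
Trying k = 5: l² = 250 - 5² = 250 - 25 = 225
l = 15
Check: 5² + 15² = 25 + 225 = 250 ✓

250 = 5² + 15²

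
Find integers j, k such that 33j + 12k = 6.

Step 1: Check solvability.
gcd(33, 12) = 3
Since 3 divides 6, solutions exist.

Step 2: Apply extended Euclidean algorithm to find gcd.
We find integers such that 33*x0 + 12*y0 = 3

Step 3: Scale the particular solution.
Multiply by 6/3 = 2:
j = -2, k = 6

Step 4: Verify.
33*(-2) + 12*(6) = 6 = 6 ✓

j = -2, k = 6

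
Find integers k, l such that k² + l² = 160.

We need to find integers k, l > 0 such that k² + l² = 160.
Trying k = 4: l² = 160 - 4² = 160 - 16 = 144
l = 12
Check: 4² + 12² = 16 + 144 = 160 ✓

160 = 4² + 12²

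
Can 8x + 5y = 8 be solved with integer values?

Step 1: Compute gcd(8, 5).
gcd(8, 5) = 1

Step 2: Check divisibility.
Does 1 divide 8? 8 = 1 x 8, so yes.

By the theorem on linear Diophantine equations, 8x + 5y = 8 has integer solutions if and only if gcd(8, 5) divides 8. Since 1 | 8, solutions exist.

Yes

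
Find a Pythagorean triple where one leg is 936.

We need the other leg and hypotenuse such that 936² + x² = c².
Take x = 798, c = 1230: 936² + 798² = 876096 + 636804 = 1512900 = 1230² ✓
Triple: (798, 936, 1230)

(798, 936, 1230)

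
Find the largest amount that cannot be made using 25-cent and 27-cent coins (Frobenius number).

For two coprime denominations a and b, the Frobenius number (largest value not representable as a non-negative combination) is ab - a - b.
Here gcd(25, 27) = 1, so they are coprime.
F(25, 27) = 25·27 - 25 - 27 = 675 - 52 = 623

623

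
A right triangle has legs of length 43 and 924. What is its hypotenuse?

c² = a² + b² = 43² + 924² = 1849 + 853776 = 855625
c = 925

925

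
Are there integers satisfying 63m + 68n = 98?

Step 1: Compute gcd(63, 68).
gcd(63, 68) = 1

Step 2: Check divisibility.
Does 1 divide 98? 98 = 1 x 98, so yes.

By the theorem on linear Diophantine equations, 63m + 68n = 98 has integer solutions if and only if gcd(63, 68) divides 98. Since 1 | 98, solutions exist.

Yes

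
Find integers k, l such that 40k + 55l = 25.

Step 1: Check solvability.
gcd(40, 55) = 5
Since 5 divides 25, solutions exist.

Step 2: Apply extended Euclidean algorithm to find gcd.
We find integers such that 40*x0 + 55*y0 = 5

Step 3: Scale the particular solution.
Multiply by 25/5 = 5:
k = -20, l = 15

Step 4: Verify.
40*(-20) + 55*(15) = 25 = 25 ✓

k = -20, l = 15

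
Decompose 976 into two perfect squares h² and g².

We need to find integers h, g > 0 such that h² + g² = 976.
Trying h = 20: g² = 976 - 20² = 976 - 400 = 576
g = 24
Check: 20² + 24² = 400 + 576 = 976 ✓

976 = 20² + 24²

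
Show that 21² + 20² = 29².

Compute a² + b²:
21² + 20² = 441 + 400 = 841
Compute c²:
29² = 841
Since 841 = 841, it is a Pythagorean triple.

Yes, it is a Pythagorean triple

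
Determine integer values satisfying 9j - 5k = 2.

Step 1: Check solvability.
gcd(9, 5) = 1
Since 1 divides 2, solutions exist.

Step 2: Apply extended Euclidean algorithm to find gcd.
We find integers such that 9*x0 + 5*y0 = 1

Step 3: Scale the particular solution.
Multiply by 2/1 = 2:
j = -2, k = -4

Step 4: Verify.
9*(-2) - 5*(-4) = 2 = 2 ✓

j = -2, k = -4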